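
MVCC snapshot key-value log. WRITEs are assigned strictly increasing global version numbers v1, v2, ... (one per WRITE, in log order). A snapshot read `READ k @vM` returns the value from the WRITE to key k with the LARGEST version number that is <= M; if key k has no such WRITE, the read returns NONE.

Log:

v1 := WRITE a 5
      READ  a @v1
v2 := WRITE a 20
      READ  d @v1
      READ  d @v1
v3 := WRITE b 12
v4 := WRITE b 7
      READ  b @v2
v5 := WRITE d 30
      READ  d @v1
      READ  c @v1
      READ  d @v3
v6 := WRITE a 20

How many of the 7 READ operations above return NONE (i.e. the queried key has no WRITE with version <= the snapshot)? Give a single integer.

Answer: 6

Derivation:
v1: WRITE a=5  (a history now [(1, 5)])
READ a @v1: history=[(1, 5)] -> pick v1 -> 5
v2: WRITE a=20  (a history now [(1, 5), (2, 20)])
READ d @v1: history=[] -> no version <= 1 -> NONE
READ d @v1: history=[] -> no version <= 1 -> NONE
v3: WRITE b=12  (b history now [(3, 12)])
v4: WRITE b=7  (b history now [(3, 12), (4, 7)])
READ b @v2: history=[(3, 12), (4, 7)] -> no version <= 2 -> NONE
v5: WRITE d=30  (d history now [(5, 30)])
READ d @v1: history=[(5, 30)] -> no version <= 1 -> NONE
READ c @v1: history=[] -> no version <= 1 -> NONE
READ d @v3: history=[(5, 30)] -> no version <= 3 -> NONE
v6: WRITE a=20  (a history now [(1, 5), (2, 20), (6, 20)])
Read results in order: ['5', 'NONE', 'NONE', 'NONE', 'NONE', 'NONE', 'NONE']
NONE count = 6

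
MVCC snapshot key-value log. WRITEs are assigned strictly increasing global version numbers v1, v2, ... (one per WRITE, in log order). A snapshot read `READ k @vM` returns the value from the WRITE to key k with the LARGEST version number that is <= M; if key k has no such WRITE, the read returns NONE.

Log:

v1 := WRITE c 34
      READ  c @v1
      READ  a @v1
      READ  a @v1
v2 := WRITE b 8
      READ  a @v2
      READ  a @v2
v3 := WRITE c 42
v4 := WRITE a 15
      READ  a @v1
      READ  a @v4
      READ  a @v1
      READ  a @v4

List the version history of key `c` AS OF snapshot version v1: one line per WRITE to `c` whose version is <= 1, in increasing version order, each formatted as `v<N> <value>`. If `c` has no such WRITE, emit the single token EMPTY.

Answer: v1 34

Derivation:
Scan writes for key=c with version <= 1:
  v1 WRITE c 34 -> keep
  v2 WRITE b 8 -> skip
  v3 WRITE c 42 -> drop (> snap)
  v4 WRITE a 15 -> skip
Collected: [(1, 34)]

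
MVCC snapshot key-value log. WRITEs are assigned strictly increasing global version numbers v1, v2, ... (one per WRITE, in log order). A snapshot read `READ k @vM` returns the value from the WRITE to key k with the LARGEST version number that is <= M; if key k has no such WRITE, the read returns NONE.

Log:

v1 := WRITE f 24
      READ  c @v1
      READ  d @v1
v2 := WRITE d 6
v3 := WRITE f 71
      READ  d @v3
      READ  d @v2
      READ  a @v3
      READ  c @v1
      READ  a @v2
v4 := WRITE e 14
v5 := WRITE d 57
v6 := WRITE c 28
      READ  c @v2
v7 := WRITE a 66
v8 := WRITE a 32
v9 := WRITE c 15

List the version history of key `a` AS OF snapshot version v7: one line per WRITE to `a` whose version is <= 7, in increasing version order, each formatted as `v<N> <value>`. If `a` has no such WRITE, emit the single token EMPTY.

Answer: v7 66

Derivation:
Scan writes for key=a with version <= 7:
  v1 WRITE f 24 -> skip
  v2 WRITE d 6 -> skip
  v3 WRITE f 71 -> skip
  v4 WRITE e 14 -> skip
  v5 WRITE d 57 -> skip
  v6 WRITE c 28 -> skip
  v7 WRITE a 66 -> keep
  v8 WRITE a 32 -> drop (> snap)
  v9 WRITE c 15 -> skip
Collected: [(7, 66)]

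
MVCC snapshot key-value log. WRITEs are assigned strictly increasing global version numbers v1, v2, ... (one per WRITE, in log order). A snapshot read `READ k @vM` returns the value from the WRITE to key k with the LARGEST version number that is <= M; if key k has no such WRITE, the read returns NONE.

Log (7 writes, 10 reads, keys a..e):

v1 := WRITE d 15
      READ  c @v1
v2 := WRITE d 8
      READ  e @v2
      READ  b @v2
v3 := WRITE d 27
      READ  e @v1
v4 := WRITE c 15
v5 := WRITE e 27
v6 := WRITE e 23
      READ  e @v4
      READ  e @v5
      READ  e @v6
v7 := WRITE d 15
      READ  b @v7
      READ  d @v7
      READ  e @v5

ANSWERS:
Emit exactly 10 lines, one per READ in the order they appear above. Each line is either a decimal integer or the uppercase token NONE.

Answer: NONE
NONE
NONE
NONE
NONE
27
23
NONE
15
27

Derivation:
v1: WRITE d=15  (d history now [(1, 15)])
READ c @v1: history=[] -> no version <= 1 -> NONE
v2: WRITE d=8  (d history now [(1, 15), (2, 8)])
READ e @v2: history=[] -> no version <= 2 -> NONE
READ b @v2: history=[] -> no version <= 2 -> NONE
v3: WRITE d=27  (d history now [(1, 15), (2, 8), (3, 27)])
READ e @v1: history=[] -> no version <= 1 -> NONE
v4: WRITE c=15  (c history now [(4, 15)])
v5: WRITE e=27  (e history now [(5, 27)])
v6: WRITE e=23  (e history now [(5, 27), (6, 23)])
READ e @v4: history=[(5, 27), (6, 23)] -> no version <= 4 -> NONE
READ e @v5: history=[(5, 27), (6, 23)] -> pick v5 -> 27
READ e @v6: history=[(5, 27), (6, 23)] -> pick v6 -> 23
v7: WRITE d=15  (d history now [(1, 15), (2, 8), (3, 27), (7, 15)])
READ b @v7: history=[] -> no version <= 7 -> NONE
READ d @v7: history=[(1, 15), (2, 8), (3, 27), (7, 15)] -> pick v7 -> 15
READ e @v5: history=[(5, 27), (6, 23)] -> pick v5 -> 27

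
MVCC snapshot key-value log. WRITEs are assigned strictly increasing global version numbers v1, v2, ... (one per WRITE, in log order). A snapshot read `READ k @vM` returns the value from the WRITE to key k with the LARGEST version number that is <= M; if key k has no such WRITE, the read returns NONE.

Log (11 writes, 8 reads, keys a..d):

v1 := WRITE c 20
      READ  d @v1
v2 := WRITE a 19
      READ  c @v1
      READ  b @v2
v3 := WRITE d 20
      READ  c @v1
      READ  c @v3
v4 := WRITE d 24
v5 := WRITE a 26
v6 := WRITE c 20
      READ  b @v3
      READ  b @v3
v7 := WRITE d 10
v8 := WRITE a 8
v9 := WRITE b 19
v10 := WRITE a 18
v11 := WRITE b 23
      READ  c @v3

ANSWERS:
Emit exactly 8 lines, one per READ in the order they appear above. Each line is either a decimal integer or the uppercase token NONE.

v1: WRITE c=20  (c history now [(1, 20)])
READ d @v1: history=[] -> no version <= 1 -> NONE
v2: WRITE a=19  (a history now [(2, 19)])
READ c @v1: history=[(1, 20)] -> pick v1 -> 20
READ b @v2: history=[] -> no version <= 2 -> NONE
v3: WRITE d=20  (d history now [(3, 20)])
READ c @v1: history=[(1, 20)] -> pick v1 -> 20
READ c @v3: history=[(1, 20)] -> pick v1 -> 20
v4: WRITE d=24  (d history now [(3, 20), (4, 24)])
v5: WRITE a=26  (a history now [(2, 19), (5, 26)])
v6: WRITE c=20  (c history now [(1, 20), (6, 20)])
READ b @v3: history=[] -> no version <= 3 -> NONE
READ b @v3: history=[] -> no version <= 3 -> NONE
v7: WRITE d=10  (d history now [(3, 20), (4, 24), (7, 10)])
v8: WRITE a=8  (a history now [(2, 19), (5, 26), (8, 8)])
v9: WRITE b=19  (b history now [(9, 19)])
v10: WRITE a=18  (a history now [(2, 19), (5, 26), (8, 8), (10, 18)])
v11: WRITE b=23  (b history now [(9, 19), (11, 23)])
READ c @v3: history=[(1, 20), (6, 20)] -> pick v1 -> 20

Answer: NONE
20
NONE
20
20
NONE
NONE
20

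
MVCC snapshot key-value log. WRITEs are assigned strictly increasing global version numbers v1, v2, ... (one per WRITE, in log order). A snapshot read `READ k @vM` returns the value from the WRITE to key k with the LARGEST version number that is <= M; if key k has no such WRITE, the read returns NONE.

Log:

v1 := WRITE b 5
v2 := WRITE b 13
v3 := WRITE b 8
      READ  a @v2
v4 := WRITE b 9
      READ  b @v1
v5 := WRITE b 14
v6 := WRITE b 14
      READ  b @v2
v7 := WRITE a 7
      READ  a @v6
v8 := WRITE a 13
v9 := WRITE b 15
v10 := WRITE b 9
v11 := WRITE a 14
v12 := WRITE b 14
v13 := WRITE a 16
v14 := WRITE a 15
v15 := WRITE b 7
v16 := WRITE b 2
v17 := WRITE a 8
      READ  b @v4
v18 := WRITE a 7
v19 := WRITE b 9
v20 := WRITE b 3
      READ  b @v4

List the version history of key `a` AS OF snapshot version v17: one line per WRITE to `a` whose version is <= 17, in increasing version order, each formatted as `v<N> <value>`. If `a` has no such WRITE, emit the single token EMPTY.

Scan writes for key=a with version <= 17:
  v1 WRITE b 5 -> skip
  v2 WRITE b 13 -> skip
  v3 WRITE b 8 -> skip
  v4 WRITE b 9 -> skip
  v5 WRITE b 14 -> skip
  v6 WRITE b 14 -> skip
  v7 WRITE a 7 -> keep
  v8 WRITE a 13 -> keep
  v9 WRITE b 15 -> skip
  v10 WRITE b 9 -> skip
  v11 WRITE a 14 -> keep
  v12 WRITE b 14 -> skip
  v13 WRITE a 16 -> keep
  v14 WRITE a 15 -> keep
  v15 WRITE b 7 -> skip
  v16 WRITE b 2 -> skip
  v17 WRITE a 8 -> keep
  v18 WRITE a 7 -> drop (> snap)
  v19 WRITE b 9 -> skip
  v20 WRITE b 3 -> skip
Collected: [(7, 7), (8, 13), (11, 14), (13, 16), (14, 15), (17, 8)]

Answer: v7 7
v8 13
v11 14
v13 16
v14 15
v17 8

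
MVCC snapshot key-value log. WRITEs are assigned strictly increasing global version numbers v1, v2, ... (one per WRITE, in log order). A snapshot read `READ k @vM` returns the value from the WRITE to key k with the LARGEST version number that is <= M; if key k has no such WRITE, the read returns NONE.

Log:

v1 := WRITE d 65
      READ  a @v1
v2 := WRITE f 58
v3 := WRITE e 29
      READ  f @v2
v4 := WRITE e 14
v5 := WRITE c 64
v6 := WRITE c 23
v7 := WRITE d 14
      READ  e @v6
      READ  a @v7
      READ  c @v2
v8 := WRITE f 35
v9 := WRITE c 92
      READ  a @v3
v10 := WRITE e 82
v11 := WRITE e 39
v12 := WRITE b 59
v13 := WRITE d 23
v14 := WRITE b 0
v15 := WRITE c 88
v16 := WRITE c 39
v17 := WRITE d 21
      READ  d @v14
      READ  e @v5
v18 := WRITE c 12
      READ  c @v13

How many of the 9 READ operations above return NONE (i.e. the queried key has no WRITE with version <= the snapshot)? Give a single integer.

Answer: 4

Derivation:
v1: WRITE d=65  (d history now [(1, 65)])
READ a @v1: history=[] -> no version <= 1 -> NONE
v2: WRITE f=58  (f history now [(2, 58)])
v3: WRITE e=29  (e history now [(3, 29)])
READ f @v2: history=[(2, 58)] -> pick v2 -> 58
v4: WRITE e=14  (e history now [(3, 29), (4, 14)])
v5: WRITE c=64  (c history now [(5, 64)])
v6: WRITE c=23  (c history now [(5, 64), (6, 23)])
v7: WRITE d=14  (d history now [(1, 65), (7, 14)])
READ e @v6: history=[(3, 29), (4, 14)] -> pick v4 -> 14
READ a @v7: history=[] -> no version <= 7 -> NONE
READ c @v2: history=[(5, 64), (6, 23)] -> no version <= 2 -> NONE
v8: WRITE f=35  (f history now [(2, 58), (8, 35)])
v9: WRITE c=92  (c history now [(5, 64), (6, 23), (9, 92)])
READ a @v3: history=[] -> no version <= 3 -> NONE
v10: WRITE e=82  (e history now [(3, 29), (4, 14), (10, 82)])
v11: WRITE e=39  (e history now [(3, 29), (4, 14), (10, 82), (11, 39)])
v12: WRITE b=59  (b history now [(12, 59)])
v13: WRITE d=23  (d history now [(1, 65), (7, 14), (13, 23)])
v14: WRITE b=0  (b history now [(12, 59), (14, 0)])
v15: WRITE c=88  (c history now [(5, 64), (6, 23), (9, 92), (15, 88)])
v16: WRITE c=39  (c history now [(5, 64), (6, 23), (9, 92), (15, 88), (16, 39)])
v17: WRITE d=21  (d history now [(1, 65), (7, 14), (13, 23), (17, 21)])
READ d @v14: history=[(1, 65), (7, 14), (13, 23), (17, 21)] -> pick v13 -> 23
READ e @v5: history=[(3, 29), (4, 14), (10, 82), (11, 39)] -> pick v4 -> 14
v18: WRITE c=12  (c history now [(5, 64), (6, 23), (9, 92), (15, 88), (16, 39), (18, 12)])
READ c @v13: history=[(5, 64), (6, 23), (9, 92), (15, 88), (16, 39), (18, 12)] -> pick v9 -> 92
Read results in order: ['NONE', '58', '14', 'NONE', 'NONE', 'NONE', '23', '14', '92']
NONE count = 4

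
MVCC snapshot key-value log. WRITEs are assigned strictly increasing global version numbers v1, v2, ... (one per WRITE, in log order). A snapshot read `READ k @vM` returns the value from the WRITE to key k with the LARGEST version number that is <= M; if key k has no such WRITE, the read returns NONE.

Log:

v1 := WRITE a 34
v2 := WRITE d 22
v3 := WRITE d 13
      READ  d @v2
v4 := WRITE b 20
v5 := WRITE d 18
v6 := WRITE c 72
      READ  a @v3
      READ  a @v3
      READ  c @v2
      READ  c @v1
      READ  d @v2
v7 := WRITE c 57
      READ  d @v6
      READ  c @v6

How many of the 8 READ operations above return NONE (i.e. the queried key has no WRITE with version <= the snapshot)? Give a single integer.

v1: WRITE a=34  (a history now [(1, 34)])
v2: WRITE d=22  (d history now [(2, 22)])
v3: WRITE d=13  (d history now [(2, 22), (3, 13)])
READ d @v2: history=[(2, 22), (3, 13)] -> pick v2 -> 22
v4: WRITE b=20  (b history now [(4, 20)])
v5: WRITE d=18  (d history now [(2, 22), (3, 13), (5, 18)])
v6: WRITE c=72  (c history now [(6, 72)])
READ a @v3: history=[(1, 34)] -> pick v1 -> 34
READ a @v3: history=[(1, 34)] -> pick v1 -> 34
READ c @v2: history=[(6, 72)] -> no version <= 2 -> NONE
READ c @v1: history=[(6, 72)] -> no version <= 1 -> NONE
READ d @v2: history=[(2, 22), (3, 13), (5, 18)] -> pick v2 -> 22
v7: WRITE c=57  (c history now [(6, 72), (7, 57)])
READ d @v6: history=[(2, 22), (3, 13), (5, 18)] -> pick v5 -> 18
READ c @v6: history=[(6, 72), (7, 57)] -> pick v6 -> 72
Read results in order: ['22', '34', '34', 'NONE', 'NONE', '22', '18', '72']
NONE count = 2

Answer: 2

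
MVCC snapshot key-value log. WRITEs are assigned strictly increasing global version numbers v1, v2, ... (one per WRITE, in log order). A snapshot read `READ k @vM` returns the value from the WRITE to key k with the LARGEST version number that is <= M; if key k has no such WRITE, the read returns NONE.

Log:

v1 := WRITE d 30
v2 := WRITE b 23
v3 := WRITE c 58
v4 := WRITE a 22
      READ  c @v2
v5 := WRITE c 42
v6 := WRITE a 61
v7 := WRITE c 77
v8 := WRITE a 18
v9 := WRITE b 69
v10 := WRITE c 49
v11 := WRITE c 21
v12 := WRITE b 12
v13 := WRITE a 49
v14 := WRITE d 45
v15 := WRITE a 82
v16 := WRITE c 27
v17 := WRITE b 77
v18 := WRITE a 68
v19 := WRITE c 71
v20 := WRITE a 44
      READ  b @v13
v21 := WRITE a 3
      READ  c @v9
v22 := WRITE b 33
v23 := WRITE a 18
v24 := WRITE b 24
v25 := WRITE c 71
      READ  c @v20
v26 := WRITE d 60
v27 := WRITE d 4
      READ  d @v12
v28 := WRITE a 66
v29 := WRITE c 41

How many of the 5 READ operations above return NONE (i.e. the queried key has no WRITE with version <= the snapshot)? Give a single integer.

v1: WRITE d=30  (d history now [(1, 30)])
v2: WRITE b=23  (b history now [(2, 23)])
v3: WRITE c=58  (c history now [(3, 58)])
v4: WRITE a=22  (a history now [(4, 22)])
READ c @v2: history=[(3, 58)] -> no version <= 2 -> NONE
v5: WRITE c=42  (c history now [(3, 58), (5, 42)])
v6: WRITE a=61  (a history now [(4, 22), (6, 61)])
v7: WRITE c=77  (c history now [(3, 58), (5, 42), (7, 77)])
v8: WRITE a=18  (a history now [(4, 22), (6, 61), (8, 18)])
v9: WRITE b=69  (b history now [(2, 23), (9, 69)])
v10: WRITE c=49  (c history now [(3, 58), (5, 42), (7, 77), (10, 49)])
v11: WRITE c=21  (c history now [(3, 58), (5, 42), (7, 77), (10, 49), (11, 21)])
v12: WRITE b=12  (b history now [(2, 23), (9, 69), (12, 12)])
v13: WRITE a=49  (a history now [(4, 22), (6, 61), (8, 18), (13, 49)])
v14: WRITE d=45  (d history now [(1, 30), (14, 45)])
v15: WRITE a=82  (a history now [(4, 22), (6, 61), (8, 18), (13, 49), (15, 82)])
v16: WRITE c=27  (c history now [(3, 58), (5, 42), (7, 77), (10, 49), (11, 21), (16, 27)])
v17: WRITE b=77  (b history now [(2, 23), (9, 69), (12, 12), (17, 77)])
v18: WRITE a=68  (a history now [(4, 22), (6, 61), (8, 18), (13, 49), (15, 82), (18, 68)])
v19: WRITE c=71  (c history now [(3, 58), (5, 42), (7, 77), (10, 49), (11, 21), (16, 27), (19, 71)])
v20: WRITE a=44  (a history now [(4, 22), (6, 61), (8, 18), (13, 49), (15, 82), (18, 68), (20, 44)])
READ b @v13: history=[(2, 23), (9, 69), (12, 12), (17, 77)] -> pick v12 -> 12
v21: WRITE a=3  (a history now [(4, 22), (6, 61), (8, 18), (13, 49), (15, 82), (18, 68), (20, 44), (21, 3)])
READ c @v9: history=[(3, 58), (5, 42), (7, 77), (10, 49), (11, 21), (16, 27), (19, 71)] -> pick v7 -> 77
v22: WRITE b=33  (b history now [(2, 23), (9, 69), (12, 12), (17, 77), (22, 33)])
v23: WRITE a=18  (a history now [(4, 22), (6, 61), (8, 18), (13, 49), (15, 82), (18, 68), (20, 44), (21, 3), (23, 18)])
v24: WRITE b=24  (b history now [(2, 23), (9, 69), (12, 12), (17, 77), (22, 33), (24, 24)])
v25: WRITE c=71  (c history now [(3, 58), (5, 42), (7, 77), (10, 49), (11, 21), (16, 27), (19, 71), (25, 71)])
READ c @v20: history=[(3, 58), (5, 42), (7, 77), (10, 49), (11, 21), (16, 27), (19, 71), (25, 71)] -> pick v19 -> 71
v26: WRITE d=60  (d history now [(1, 30), (14, 45), (26, 60)])
v27: WRITE d=4  (d history now [(1, 30), (14, 45), (26, 60), (27, 4)])
READ d @v12: history=[(1, 30), (14, 45), (26, 60), (27, 4)] -> pick v1 -> 30
v28: WRITE a=66  (a history now [(4, 22), (6, 61), (8, 18), (13, 49), (15, 82), (18, 68), (20, 44), (21, 3), (23, 18), (28, 66)])
v29: WRITE c=41  (c history now [(3, 58), (5, 42), (7, 77), (10, 49), (11, 21), (16, 27), (19, 71), (25, 71), (29, 41)])
Read results in order: ['NONE', '12', '77', '71', '30']
NONE count = 1

Answer: 1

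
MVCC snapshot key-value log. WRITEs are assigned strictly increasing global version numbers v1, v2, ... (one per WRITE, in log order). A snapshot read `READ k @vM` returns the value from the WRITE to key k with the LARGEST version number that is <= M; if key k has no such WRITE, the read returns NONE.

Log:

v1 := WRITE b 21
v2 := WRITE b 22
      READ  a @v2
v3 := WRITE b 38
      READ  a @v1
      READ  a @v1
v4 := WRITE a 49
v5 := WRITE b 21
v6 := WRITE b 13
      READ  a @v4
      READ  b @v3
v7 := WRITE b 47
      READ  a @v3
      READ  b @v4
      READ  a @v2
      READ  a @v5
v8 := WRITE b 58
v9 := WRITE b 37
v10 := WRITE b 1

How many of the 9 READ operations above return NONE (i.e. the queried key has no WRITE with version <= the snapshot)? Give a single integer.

v1: WRITE b=21  (b history now [(1, 21)])
v2: WRITE b=22  (b history now [(1, 21), (2, 22)])
READ a @v2: history=[] -> no version <= 2 -> NONE
v3: WRITE b=38  (b history now [(1, 21), (2, 22), (3, 38)])
READ a @v1: history=[] -> no version <= 1 -> NONE
READ a @v1: history=[] -> no version <= 1 -> NONE
v4: WRITE a=49  (a history now [(4, 49)])
v5: WRITE b=21  (b history now [(1, 21), (2, 22), (3, 38), (5, 21)])
v6: WRITE b=13  (b history now [(1, 21), (2, 22), (3, 38), (5, 21), (6, 13)])
READ a @v4: history=[(4, 49)] -> pick v4 -> 49
READ b @v3: history=[(1, 21), (2, 22), (3, 38), (5, 21), (6, 13)] -> pick v3 -> 38
v7: WRITE b=47  (b history now [(1, 21), (2, 22), (3, 38), (5, 21), (6, 13), (7, 47)])
READ a @v3: history=[(4, 49)] -> no version <= 3 -> NONE
READ b @v4: history=[(1, 21), (2, 22), (3, 38), (5, 21), (6, 13), (7, 47)] -> pick v3 -> 38
READ a @v2: history=[(4, 49)] -> no version <= 2 -> NONE
READ a @v5: history=[(4, 49)] -> pick v4 -> 49
v8: WRITE b=58  (b history now [(1, 21), (2, 22), (3, 38), (5, 21), (6, 13), (7, 47), (8, 58)])
v9: WRITE b=37  (b history now [(1, 21), (2, 22), (3, 38), (5, 21), (6, 13), (7, 47), (8, 58), (9, 37)])
v10: WRITE b=1  (b history now [(1, 21), (2, 22), (3, 38), (5, 21), (6, 13), (7, 47), (8, 58), (9, 37), (10, 1)])
Read results in order: ['NONE', 'NONE', 'NONE', '49', '38', 'NONE', '38', 'NONE', '49']
NONE count = 5

Answer: 5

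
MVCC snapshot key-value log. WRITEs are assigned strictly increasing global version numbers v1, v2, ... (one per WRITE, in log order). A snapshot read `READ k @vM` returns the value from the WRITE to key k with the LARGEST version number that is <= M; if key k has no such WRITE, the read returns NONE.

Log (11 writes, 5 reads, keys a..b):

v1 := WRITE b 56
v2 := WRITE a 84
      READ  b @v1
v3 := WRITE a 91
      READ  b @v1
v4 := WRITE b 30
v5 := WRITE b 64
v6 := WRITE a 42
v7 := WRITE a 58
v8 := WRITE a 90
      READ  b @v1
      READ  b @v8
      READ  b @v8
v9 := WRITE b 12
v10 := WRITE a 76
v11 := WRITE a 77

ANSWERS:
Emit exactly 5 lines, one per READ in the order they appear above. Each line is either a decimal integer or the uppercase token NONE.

Answer: 56
56
56
64
64

Derivation:
v1: WRITE b=56  (b history now [(1, 56)])
v2: WRITE a=84  (a history now [(2, 84)])
READ b @v1: history=[(1, 56)] -> pick v1 -> 56
v3: WRITE a=91  (a history now [(2, 84), (3, 91)])
READ b @v1: history=[(1, 56)] -> pick v1 -> 56
v4: WRITE b=30  (b history now [(1, 56), (4, 30)])
v5: WRITE b=64  (b history now [(1, 56), (4, 30), (5, 64)])
v6: WRITE a=42  (a history now [(2, 84), (3, 91), (6, 42)])
v7: WRITE a=58  (a history now [(2, 84), (3, 91), (6, 42), (7, 58)])
v8: WRITE a=90  (a history now [(2, 84), (3, 91), (6, 42), (7, 58), (8, 90)])
READ b @v1: history=[(1, 56), (4, 30), (5, 64)] -> pick v1 -> 56
READ b @v8: history=[(1, 56), (4, 30), (5, 64)] -> pick v5 -> 64
READ b @v8: history=[(1, 56), (4, 30), (5, 64)] -> pick v5 -> 64
v9: WRITE b=12  (b history now [(1, 56), (4, 30), (5, 64), (9, 12)])
v10: WRITE a=76  (a history now [(2, 84), (3, 91), (6, 42), (7, 58), (8, 90), (10, 76)])
v11: WRITE a=77  (a history now [(2, 84), (3, 91), (6, 42), (7, 58), (8, 90), (10, 76), (11, 77)])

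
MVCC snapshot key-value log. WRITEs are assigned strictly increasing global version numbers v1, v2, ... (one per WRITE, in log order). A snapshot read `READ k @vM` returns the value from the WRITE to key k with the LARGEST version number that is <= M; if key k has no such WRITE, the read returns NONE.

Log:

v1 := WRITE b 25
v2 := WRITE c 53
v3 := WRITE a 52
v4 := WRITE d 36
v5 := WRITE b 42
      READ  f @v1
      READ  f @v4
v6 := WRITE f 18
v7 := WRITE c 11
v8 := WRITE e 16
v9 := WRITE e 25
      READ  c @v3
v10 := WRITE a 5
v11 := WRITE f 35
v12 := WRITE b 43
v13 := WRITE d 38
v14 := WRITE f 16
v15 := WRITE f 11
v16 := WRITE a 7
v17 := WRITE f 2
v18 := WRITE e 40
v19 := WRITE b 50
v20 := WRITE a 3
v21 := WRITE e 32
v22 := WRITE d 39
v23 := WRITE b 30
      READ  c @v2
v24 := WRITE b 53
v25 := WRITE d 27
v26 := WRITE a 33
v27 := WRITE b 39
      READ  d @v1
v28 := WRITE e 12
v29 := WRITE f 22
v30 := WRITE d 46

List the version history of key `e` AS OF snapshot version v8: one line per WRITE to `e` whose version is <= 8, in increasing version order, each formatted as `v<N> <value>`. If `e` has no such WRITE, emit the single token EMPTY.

Answer: v8 16

Derivation:
Scan writes for key=e with version <= 8:
  v1 WRITE b 25 -> skip
  v2 WRITE c 53 -> skip
  v3 WRITE a 52 -> skip
  v4 WRITE d 36 -> skip
  v5 WRITE b 42 -> skip
  v6 WRITE f 18 -> skip
  v7 WRITE c 11 -> skip
  v8 WRITE e 16 -> keep
  v9 WRITE e 25 -> drop (> snap)
  v10 WRITE a 5 -> skip
  v11 WRITE f 35 -> skip
  v12 WRITE b 43 -> skip
  v13 WRITE d 38 -> skip
  v14 WRITE f 16 -> skip
  v15 WRITE f 11 -> skip
  v16 WRITE a 7 -> skip
  v17 WRITE f 2 -> skip
  v18 WRITE e 40 -> drop (> snap)
  v19 WRITE b 50 -> skip
  v20 WRITE a 3 -> skip
  v21 WRITE e 32 -> drop (> snap)
  v22 WRITE d 39 -> skip
  v23 WRITE b 30 -> skip
  v24 WRITE b 53 -> skip
  v25 WRITE d 27 -> skip
  v26 WRITE a 33 -> skip
  v27 WRITE b 39 -> skip
  v28 WRITE e 12 -> drop (> snap)
  v29 WRITE f 22 -> skip
  v30 WRITE d 46 -> skip
Collected: [(8, 16)]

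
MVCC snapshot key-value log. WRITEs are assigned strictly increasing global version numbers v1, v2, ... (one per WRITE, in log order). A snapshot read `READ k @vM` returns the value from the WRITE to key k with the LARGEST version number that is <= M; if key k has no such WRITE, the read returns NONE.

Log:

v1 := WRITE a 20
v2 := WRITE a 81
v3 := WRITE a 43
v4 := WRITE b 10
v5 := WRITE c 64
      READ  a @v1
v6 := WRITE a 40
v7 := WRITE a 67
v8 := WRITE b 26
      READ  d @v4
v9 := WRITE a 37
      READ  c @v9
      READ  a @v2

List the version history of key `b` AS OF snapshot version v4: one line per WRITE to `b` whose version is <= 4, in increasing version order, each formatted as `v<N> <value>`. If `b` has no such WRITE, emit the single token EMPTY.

Scan writes for key=b with version <= 4:
  v1 WRITE a 20 -> skip
  v2 WRITE a 81 -> skip
  v3 WRITE a 43 -> skip
  v4 WRITE b 10 -> keep
  v5 WRITE c 64 -> skip
  v6 WRITE a 40 -> skip
  v7 WRITE a 67 -> skip
  v8 WRITE b 26 -> drop (> snap)
  v9 WRITE a 37 -> skip
Collected: [(4, 10)]

Answer: v4 10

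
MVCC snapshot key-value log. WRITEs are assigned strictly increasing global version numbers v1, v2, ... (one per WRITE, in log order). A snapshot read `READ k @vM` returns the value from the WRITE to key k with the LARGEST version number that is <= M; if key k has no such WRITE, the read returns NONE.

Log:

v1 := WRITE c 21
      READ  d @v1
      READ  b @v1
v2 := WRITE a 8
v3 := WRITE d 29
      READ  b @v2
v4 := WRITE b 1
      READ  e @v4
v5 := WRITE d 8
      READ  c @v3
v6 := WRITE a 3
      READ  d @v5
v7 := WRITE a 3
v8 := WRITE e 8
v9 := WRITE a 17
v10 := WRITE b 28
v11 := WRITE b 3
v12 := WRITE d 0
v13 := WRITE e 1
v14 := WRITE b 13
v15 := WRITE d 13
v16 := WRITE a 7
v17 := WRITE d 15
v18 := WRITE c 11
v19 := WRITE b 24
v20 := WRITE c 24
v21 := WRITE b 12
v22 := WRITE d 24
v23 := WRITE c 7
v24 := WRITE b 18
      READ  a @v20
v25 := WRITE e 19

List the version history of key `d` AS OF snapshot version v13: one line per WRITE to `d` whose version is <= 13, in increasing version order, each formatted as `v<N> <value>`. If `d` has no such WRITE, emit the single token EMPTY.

Scan writes for key=d with version <= 13:
  v1 WRITE c 21 -> skip
  v2 WRITE a 8 -> skip
  v3 WRITE d 29 -> keep
  v4 WRITE b 1 -> skip
  v5 WRITE d 8 -> keep
  v6 WRITE a 3 -> skip
  v7 WRITE a 3 -> skip
  v8 WRITE e 8 -> skip
  v9 WRITE a 17 -> skip
  v10 WRITE b 28 -> skip
  v11 WRITE b 3 -> skip
  v12 WRITE d 0 -> keep
  v13 WRITE e 1 -> skip
  v14 WRITE b 13 -> skip
  v15 WRITE d 13 -> drop (> snap)
  v16 WRITE a 7 -> skip
  v17 WRITE d 15 -> drop (> snap)
  v18 WRITE c 11 -> skip
  v19 WRITE b 24 -> skip
  v20 WRITE c 24 -> skip
  v21 WRITE b 12 -> skip
  v22 WRITE d 24 -> drop (> snap)
  v23 WRITE c 7 -> skip
  v24 WRITE b 18 -> skip
  v25 WRITE e 19 -> skip
Collected: [(3, 29), (5, 8), (12, 0)]

Answer: v3 29
v5 8
v12 0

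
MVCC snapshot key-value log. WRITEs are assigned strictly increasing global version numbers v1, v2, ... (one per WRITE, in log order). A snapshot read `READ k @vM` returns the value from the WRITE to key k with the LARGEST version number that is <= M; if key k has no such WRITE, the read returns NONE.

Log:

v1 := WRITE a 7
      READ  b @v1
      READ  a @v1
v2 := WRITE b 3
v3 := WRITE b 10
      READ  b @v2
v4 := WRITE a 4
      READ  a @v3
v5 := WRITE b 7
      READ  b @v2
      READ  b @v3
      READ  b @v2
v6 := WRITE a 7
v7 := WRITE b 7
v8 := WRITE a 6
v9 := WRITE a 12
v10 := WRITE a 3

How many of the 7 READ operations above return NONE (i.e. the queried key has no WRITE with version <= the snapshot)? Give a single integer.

Answer: 1

Derivation:
v1: WRITE a=7  (a history now [(1, 7)])
READ b @v1: history=[] -> no version <= 1 -> NONE
READ a @v1: history=[(1, 7)] -> pick v1 -> 7
v2: WRITE b=3  (b history now [(2, 3)])
v3: WRITE b=10  (b history now [(2, 3), (3, 10)])
READ b @v2: history=[(2, 3), (3, 10)] -> pick v2 -> 3
v4: WRITE a=4  (a history now [(1, 7), (4, 4)])
READ a @v3: history=[(1, 7), (4, 4)] -> pick v1 -> 7
v5: WRITE b=7  (b history now [(2, 3), (3, 10), (5, 7)])
READ b @v2: history=[(2, 3), (3, 10), (5, 7)] -> pick v2 -> 3
READ b @v3: history=[(2, 3), (3, 10), (5, 7)] -> pick v3 -> 10
READ b @v2: history=[(2, 3), (3, 10), (5, 7)] -> pick v2 -> 3
v6: WRITE a=7  (a history now [(1, 7), (4, 4), (6, 7)])
v7: WRITE b=7  (b history now [(2, 3), (3, 10), (5, 7), (7, 7)])
v8: WRITE a=6  (a history now [(1, 7), (4, 4), (6, 7), (8, 6)])
v9: WRITE a=12  (a history now [(1, 7), (4, 4), (6, 7), (8, 6), (9, 12)])
v10: WRITE a=3  (a history now [(1, 7), (4, 4), (6, 7), (8, 6), (9, 12), (10, 3)])
Read results in order: ['NONE', '7', '3', '7', '3', '10', '3']
NONE count = 1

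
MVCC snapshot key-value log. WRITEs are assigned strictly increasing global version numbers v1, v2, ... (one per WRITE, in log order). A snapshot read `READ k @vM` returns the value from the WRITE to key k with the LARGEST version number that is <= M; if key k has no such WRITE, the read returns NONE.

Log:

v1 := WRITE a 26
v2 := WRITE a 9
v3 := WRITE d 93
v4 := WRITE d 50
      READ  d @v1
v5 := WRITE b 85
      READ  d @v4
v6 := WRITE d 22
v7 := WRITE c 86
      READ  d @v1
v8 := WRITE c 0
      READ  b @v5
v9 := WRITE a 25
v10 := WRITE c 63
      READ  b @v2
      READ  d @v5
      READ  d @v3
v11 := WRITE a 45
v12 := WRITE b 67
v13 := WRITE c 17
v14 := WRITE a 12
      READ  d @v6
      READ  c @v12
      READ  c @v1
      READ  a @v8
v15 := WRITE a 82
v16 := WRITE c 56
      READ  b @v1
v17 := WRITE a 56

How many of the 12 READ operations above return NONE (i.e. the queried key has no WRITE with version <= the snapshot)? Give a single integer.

v1: WRITE a=26  (a history now [(1, 26)])
v2: WRITE a=9  (a history now [(1, 26), (2, 9)])
v3: WRITE d=93  (d history now [(3, 93)])
v4: WRITE d=50  (d history now [(3, 93), (4, 50)])
READ d @v1: history=[(3, 93), (4, 50)] -> no version <= 1 -> NONE
v5: WRITE b=85  (b history now [(5, 85)])
READ d @v4: history=[(3, 93), (4, 50)] -> pick v4 -> 50
v6: WRITE d=22  (d history now [(3, 93), (4, 50), (6, 22)])
v7: WRITE c=86  (c history now [(7, 86)])
READ d @v1: history=[(3, 93), (4, 50), (6, 22)] -> no version <= 1 -> NONE
v8: WRITE c=0  (c history now [(7, 86), (8, 0)])
READ b @v5: history=[(5, 85)] -> pick v5 -> 85
v9: WRITE a=25  (a history now [(1, 26), (2, 9), (9, 25)])
v10: WRITE c=63  (c history now [(7, 86), (8, 0), (10, 63)])
READ b @v2: history=[(5, 85)] -> no version <= 2 -> NONE
READ d @v5: history=[(3, 93), (4, 50), (6, 22)] -> pick v4 -> 50
READ d @v3: history=[(3, 93), (4, 50), (6, 22)] -> pick v3 -> 93
v11: WRITE a=45  (a history now [(1, 26), (2, 9), (9, 25), (11, 45)])
v12: WRITE b=67  (b history now [(5, 85), (12, 67)])
v13: WRITE c=17  (c history now [(7, 86), (8, 0), (10, 63), (13, 17)])
v14: WRITE a=12  (a history now [(1, 26), (2, 9), (9, 25), (11, 45), (14, 12)])
READ d @v6: history=[(3, 93), (4, 50), (6, 22)] -> pick v6 -> 22
READ c @v12: history=[(7, 86), (8, 0), (10, 63), (13, 17)] -> pick v10 -> 63
READ c @v1: history=[(7, 86), (8, 0), (10, 63), (13, 17)] -> no version <= 1 -> NONE
READ a @v8: history=[(1, 26), (2, 9), (9, 25), (11, 45), (14, 12)] -> pick v2 -> 9
v15: WRITE a=82  (a history now [(1, 26), (2, 9), (9, 25), (11, 45), (14, 12), (15, 82)])
v16: WRITE c=56  (c history now [(7, 86), (8, 0), (10, 63), (13, 17), (16, 56)])
READ b @v1: history=[(5, 85), (12, 67)] -> no version <= 1 -> NONE
v17: WRITE a=56  (a history now [(1, 26), (2, 9), (9, 25), (11, 45), (14, 12), (15, 82), (17, 56)])
Read results in order: ['NONE', '50', 'NONE', '85', 'NONE', '50', '93', '22', '63', 'NONE', '9', 'NONE']
NONE count = 5

Answer: 5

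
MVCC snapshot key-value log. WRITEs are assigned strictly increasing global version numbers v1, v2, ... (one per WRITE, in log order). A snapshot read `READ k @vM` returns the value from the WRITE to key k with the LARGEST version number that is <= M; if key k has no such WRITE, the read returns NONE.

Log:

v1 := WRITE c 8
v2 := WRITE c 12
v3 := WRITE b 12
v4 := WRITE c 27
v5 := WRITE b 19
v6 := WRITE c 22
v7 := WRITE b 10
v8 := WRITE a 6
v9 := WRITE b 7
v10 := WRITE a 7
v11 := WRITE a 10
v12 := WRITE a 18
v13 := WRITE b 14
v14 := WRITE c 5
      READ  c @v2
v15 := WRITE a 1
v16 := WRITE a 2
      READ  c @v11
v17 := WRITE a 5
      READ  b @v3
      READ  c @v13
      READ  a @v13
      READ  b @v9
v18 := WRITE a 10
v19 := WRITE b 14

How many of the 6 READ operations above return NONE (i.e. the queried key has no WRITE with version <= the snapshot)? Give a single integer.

v1: WRITE c=8  (c history now [(1, 8)])
v2: WRITE c=12  (c history now [(1, 8), (2, 12)])
v3: WRITE b=12  (b history now [(3, 12)])
v4: WRITE c=27  (c history now [(1, 8), (2, 12), (4, 27)])
v5: WRITE b=19  (b history now [(3, 12), (5, 19)])
v6: WRITE c=22  (c history now [(1, 8), (2, 12), (4, 27), (6, 22)])
v7: WRITE b=10  (b history now [(3, 12), (5, 19), (7, 10)])
v8: WRITE a=6  (a history now [(8, 6)])
v9: WRITE b=7  (b history now [(3, 12), (5, 19), (7, 10), (9, 7)])
v10: WRITE a=7  (a history now [(8, 6), (10, 7)])
v11: WRITE a=10  (a history now [(8, 6), (10, 7), (11, 10)])
v12: WRITE a=18  (a history now [(8, 6), (10, 7), (11, 10), (12, 18)])
v13: WRITE b=14  (b history now [(3, 12), (5, 19), (7, 10), (9, 7), (13, 14)])
v14: WRITE c=5  (c history now [(1, 8), (2, 12), (4, 27), (6, 22), (14, 5)])
READ c @v2: history=[(1, 8), (2, 12), (4, 27), (6, 22), (14, 5)] -> pick v2 -> 12
v15: WRITE a=1  (a history now [(8, 6), (10, 7), (11, 10), (12, 18), (15, 1)])
v16: WRITE a=2  (a history now [(8, 6), (10, 7), (11, 10), (12, 18), (15, 1), (16, 2)])
READ c @v11: history=[(1, 8), (2, 12), (4, 27), (6, 22), (14, 5)] -> pick v6 -> 22
v17: WRITE a=5  (a history now [(8, 6), (10, 7), (11, 10), (12, 18), (15, 1), (16, 2), (17, 5)])
READ b @v3: history=[(3, 12), (5, 19), (7, 10), (9, 7), (13, 14)] -> pick v3 -> 12
READ c @v13: history=[(1, 8), (2, 12), (4, 27), (6, 22), (14, 5)] -> pick v6 -> 22
READ a @v13: history=[(8, 6), (10, 7), (11, 10), (12, 18), (15, 1), (16, 2), (17, 5)] -> pick v12 -> 18
READ b @v9: history=[(3, 12), (5, 19), (7, 10), (9, 7), (13, 14)] -> pick v9 -> 7
v18: WRITE a=10  (a history now [(8, 6), (10, 7), (11, 10), (12, 18), (15, 1), (16, 2), (17, 5), (18, 10)])
v19: WRITE b=14  (b history now [(3, 12), (5, 19), (7, 10), (9, 7), (13, 14), (19, 14)])
Read results in order: ['12', '22', '12', '22', '18', '7']
NONE count = 0

Answer: 0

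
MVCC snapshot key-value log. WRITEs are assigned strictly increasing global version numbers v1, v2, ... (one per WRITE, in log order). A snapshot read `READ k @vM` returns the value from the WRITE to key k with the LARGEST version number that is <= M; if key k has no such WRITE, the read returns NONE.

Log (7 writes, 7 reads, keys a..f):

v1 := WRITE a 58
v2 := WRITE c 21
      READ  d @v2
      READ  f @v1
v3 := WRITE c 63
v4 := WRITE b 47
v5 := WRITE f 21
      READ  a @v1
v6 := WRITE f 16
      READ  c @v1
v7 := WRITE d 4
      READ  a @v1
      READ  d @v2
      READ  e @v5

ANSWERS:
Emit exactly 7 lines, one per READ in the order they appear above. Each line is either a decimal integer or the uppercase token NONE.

Answer: NONE
NONE
58
NONE
58
NONE
NONE

Derivation:
v1: WRITE a=58  (a history now [(1, 58)])
v2: WRITE c=21  (c history now [(2, 21)])
READ d @v2: history=[] -> no version <= 2 -> NONE
READ f @v1: history=[] -> no version <= 1 -> NONE
v3: WRITE c=63  (c history now [(2, 21), (3, 63)])
v4: WRITE b=47  (b history now [(4, 47)])
v5: WRITE f=21  (f history now [(5, 21)])
READ a @v1: history=[(1, 58)] -> pick v1 -> 58
v6: WRITE f=16  (f history now [(5, 21), (6, 16)])
READ c @v1: history=[(2, 21), (3, 63)] -> no version <= 1 -> NONE
v7: WRITE d=4  (d history now [(7, 4)])
READ a @v1: history=[(1, 58)] -> pick v1 -> 58
READ d @v2: history=[(7, 4)] -> no version <= 2 -> NONE
READ e @v5: history=[] -> no version <= 5 -> NONE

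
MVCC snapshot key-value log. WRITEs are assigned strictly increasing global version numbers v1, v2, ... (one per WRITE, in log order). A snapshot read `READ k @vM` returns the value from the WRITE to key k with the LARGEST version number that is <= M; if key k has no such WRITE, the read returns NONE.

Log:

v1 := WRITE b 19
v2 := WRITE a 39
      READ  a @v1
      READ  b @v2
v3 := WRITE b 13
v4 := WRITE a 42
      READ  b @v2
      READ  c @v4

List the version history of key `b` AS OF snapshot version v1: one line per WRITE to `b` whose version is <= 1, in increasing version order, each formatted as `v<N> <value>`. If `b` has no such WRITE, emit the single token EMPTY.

Answer: v1 19

Derivation:
Scan writes for key=b with version <= 1:
  v1 WRITE b 19 -> keep
  v2 WRITE a 39 -> skip
  v3 WRITE b 13 -> drop (> snap)
  v4 WRITE a 42 -> skip
Collected: [(1, 19)]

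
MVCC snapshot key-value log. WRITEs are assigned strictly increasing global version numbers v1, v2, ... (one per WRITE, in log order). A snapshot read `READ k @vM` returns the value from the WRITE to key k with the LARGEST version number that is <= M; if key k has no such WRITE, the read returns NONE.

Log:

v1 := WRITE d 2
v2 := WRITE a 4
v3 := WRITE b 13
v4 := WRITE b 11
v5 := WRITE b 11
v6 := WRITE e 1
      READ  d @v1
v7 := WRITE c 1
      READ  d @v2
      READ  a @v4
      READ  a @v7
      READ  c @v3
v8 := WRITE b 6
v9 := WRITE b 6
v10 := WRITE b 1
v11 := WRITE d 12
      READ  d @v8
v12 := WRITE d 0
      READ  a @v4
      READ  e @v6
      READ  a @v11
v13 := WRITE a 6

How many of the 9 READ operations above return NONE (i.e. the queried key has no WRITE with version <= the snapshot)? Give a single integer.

v1: WRITE d=2  (d history now [(1, 2)])
v2: WRITE a=4  (a history now [(2, 4)])
v3: WRITE b=13  (b history now [(3, 13)])
v4: WRITE b=11  (b history now [(3, 13), (4, 11)])
v5: WRITE b=11  (b history now [(3, 13), (4, 11), (5, 11)])
v6: WRITE e=1  (e history now [(6, 1)])
READ d @v1: history=[(1, 2)] -> pick v1 -> 2
v7: WRITE c=1  (c history now [(7, 1)])
READ d @v2: history=[(1, 2)] -> pick v1 -> 2
READ a @v4: history=[(2, 4)] -> pick v2 -> 4
READ a @v7: history=[(2, 4)] -> pick v2 -> 4
READ c @v3: history=[(7, 1)] -> no version <= 3 -> NONE
v8: WRITE b=6  (b history now [(3, 13), (4, 11), (5, 11), (8, 6)])
v9: WRITE b=6  (b history now [(3, 13), (4, 11), (5, 11), (8, 6), (9, 6)])
v10: WRITE b=1  (b history now [(3, 13), (4, 11), (5, 11), (8, 6), (9, 6), (10, 1)])
v11: WRITE d=12  (d history now [(1, 2), (11, 12)])
READ d @v8: history=[(1, 2), (11, 12)] -> pick v1 -> 2
v12: WRITE d=0  (d history now [(1, 2), (11, 12), (12, 0)])
READ a @v4: history=[(2, 4)] -> pick v2 -> 4
READ e @v6: history=[(6, 1)] -> pick v6 -> 1
READ a @v11: history=[(2, 4)] -> pick v2 -> 4
v13: WRITE a=6  (a history now [(2, 4), (13, 6)])
Read results in order: ['2', '2', '4', '4', 'NONE', '2', '4', '1', '4']
NONE count = 1

Answer: 1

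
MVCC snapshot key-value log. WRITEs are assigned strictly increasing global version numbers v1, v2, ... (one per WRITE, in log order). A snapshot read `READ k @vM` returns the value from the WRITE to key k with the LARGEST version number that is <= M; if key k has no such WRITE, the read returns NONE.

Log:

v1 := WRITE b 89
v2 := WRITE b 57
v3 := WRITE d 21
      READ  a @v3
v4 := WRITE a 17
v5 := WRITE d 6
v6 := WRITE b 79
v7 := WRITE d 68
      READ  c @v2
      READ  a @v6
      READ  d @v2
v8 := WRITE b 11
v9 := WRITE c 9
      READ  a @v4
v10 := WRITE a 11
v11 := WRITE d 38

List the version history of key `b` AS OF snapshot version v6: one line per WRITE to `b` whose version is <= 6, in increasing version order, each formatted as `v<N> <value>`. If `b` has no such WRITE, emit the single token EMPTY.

Answer: v1 89
v2 57
v6 79

Derivation:
Scan writes for key=b with version <= 6:
  v1 WRITE b 89 -> keep
  v2 WRITE b 57 -> keep
  v3 WRITE d 21 -> skip
  v4 WRITE a 17 -> skip
  v5 WRITE d 6 -> skip
  v6 WRITE b 79 -> keep
  v7 WRITE d 68 -> skip
  v8 WRITE b 11 -> drop (> snap)
  v9 WRITE c 9 -> skip
  v10 WRITE a 11 -> skip
  v11 WRITE d 38 -> skip
Collected: [(1, 89), (2, 57), (6, 79)]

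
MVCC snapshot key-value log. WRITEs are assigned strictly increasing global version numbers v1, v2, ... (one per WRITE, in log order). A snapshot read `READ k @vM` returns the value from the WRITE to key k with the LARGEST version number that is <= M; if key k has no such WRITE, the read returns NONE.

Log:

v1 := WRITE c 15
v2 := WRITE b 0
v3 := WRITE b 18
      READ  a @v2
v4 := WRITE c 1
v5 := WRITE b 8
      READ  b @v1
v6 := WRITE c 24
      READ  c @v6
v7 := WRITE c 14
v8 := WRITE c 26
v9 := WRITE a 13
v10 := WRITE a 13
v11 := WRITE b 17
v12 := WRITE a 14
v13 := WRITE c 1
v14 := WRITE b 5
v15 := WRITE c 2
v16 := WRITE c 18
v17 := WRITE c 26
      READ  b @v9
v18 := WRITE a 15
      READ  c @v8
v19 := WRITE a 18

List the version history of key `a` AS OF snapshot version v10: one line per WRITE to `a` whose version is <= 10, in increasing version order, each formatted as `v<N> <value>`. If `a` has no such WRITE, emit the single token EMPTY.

Scan writes for key=a with version <= 10:
  v1 WRITE c 15 -> skip
  v2 WRITE b 0 -> skip
  v3 WRITE b 18 -> skip
  v4 WRITE c 1 -> skip
  v5 WRITE b 8 -> skip
  v6 WRITE c 24 -> skip
  v7 WRITE c 14 -> skip
  v8 WRITE c 26 -> skip
  v9 WRITE a 13 -> keep
  v10 WRITE a 13 -> keep
  v11 WRITE b 17 -> skip
  v12 WRITE a 14 -> drop (> snap)
  v13 WRITE c 1 -> skip
  v14 WRITE b 5 -> skip
  v15 WRITE c 2 -> skip
  v16 WRITE c 18 -> skip
  v17 WRITE c 26 -> skip
  v18 WRITE a 15 -> drop (> snap)
  v19 WRITE a 18 -> drop (> snap)
Collected: [(9, 13), (10, 13)]

Answer: v9 13
v10 13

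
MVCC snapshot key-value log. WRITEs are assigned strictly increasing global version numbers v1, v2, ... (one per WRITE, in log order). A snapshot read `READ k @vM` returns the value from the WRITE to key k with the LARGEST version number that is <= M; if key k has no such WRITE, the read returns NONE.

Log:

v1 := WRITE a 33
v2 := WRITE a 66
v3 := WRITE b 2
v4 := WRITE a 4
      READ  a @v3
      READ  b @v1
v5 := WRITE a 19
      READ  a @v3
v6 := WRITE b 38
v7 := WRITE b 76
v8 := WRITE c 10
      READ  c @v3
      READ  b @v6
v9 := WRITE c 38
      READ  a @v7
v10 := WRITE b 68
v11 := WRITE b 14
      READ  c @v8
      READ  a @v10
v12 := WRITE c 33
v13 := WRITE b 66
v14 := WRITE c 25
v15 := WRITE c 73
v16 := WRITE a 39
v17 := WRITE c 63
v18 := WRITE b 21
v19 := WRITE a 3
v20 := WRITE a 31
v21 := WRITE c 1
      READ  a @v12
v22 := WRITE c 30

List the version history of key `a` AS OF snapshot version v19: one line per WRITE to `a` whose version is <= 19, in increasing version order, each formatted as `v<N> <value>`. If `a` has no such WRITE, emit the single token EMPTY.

Answer: v1 33
v2 66
v4 4
v5 19
v16 39
v19 3

Derivation:
Scan writes for key=a with version <= 19:
  v1 WRITE a 33 -> keep
  v2 WRITE a 66 -> keep
  v3 WRITE b 2 -> skip
  v4 WRITE a 4 -> keep
  v5 WRITE a 19 -> keep
  v6 WRITE b 38 -> skip
  v7 WRITE b 76 -> skip
  v8 WRITE c 10 -> skip
  v9 WRITE c 38 -> skip
  v10 WRITE b 68 -> skip
  v11 WRITE b 14 -> skip
  v12 WRITE c 33 -> skip
  v13 WRITE b 66 -> skip
  v14 WRITE c 25 -> skip
  v15 WRITE c 73 -> skip
  v16 WRITE a 39 -> keep
  v17 WRITE c 63 -> skip
  v18 WRITE b 21 -> skip
  v19 WRITE a 3 -> keep
  v20 WRITE a 31 -> drop (> snap)
  v21 WRITE c 1 -> skip
  v22 WRITE c 30 -> skip
Collected: [(1, 33), (2, 66), (4, 4), (5, 19), (16, 39), (19, 3)]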